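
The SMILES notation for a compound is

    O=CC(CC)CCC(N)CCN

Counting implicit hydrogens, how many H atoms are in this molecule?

20

Walk through each heavy atom and fill implicit hydrogens from standard valence (C 4, N 3, O 2, S 2, halogen 1):
  atom 1: O, bond orders sum to 2 (valence 2) → 0 H
  atom 2: C, bond orders sum to 3 (valence 4) → 1 H
  atom 3: C, bond orders sum to 3 (valence 4) → 1 H
  atom 4: C, bond orders sum to 2 (valence 4) → 2 H
  atom 5: C, bond orders sum to 1 (valence 4) → 3 H
  atom 6: C, bond orders sum to 2 (valence 4) → 2 H
  atom 7: C, bond orders sum to 2 (valence 4) → 2 H
  atom 8: C, bond orders sum to 3 (valence 4) → 1 H
  atom 9: N, bond orders sum to 1 (valence 3) → 2 H
  atom 10: C, bond orders sum to 2 (valence 4) → 2 H
  atom 11: C, bond orders sum to 2 (valence 4) → 2 H
  atom 12: N, bond orders sum to 1 (valence 3) → 2 H
Total hydrogens: 20.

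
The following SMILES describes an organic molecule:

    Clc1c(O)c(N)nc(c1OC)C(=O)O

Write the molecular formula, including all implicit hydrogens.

Walk through each heavy atom and fill implicit hydrogens from standard valence (C 4, N 3, O 2, S 2, halogen 1); for lowercase aromatic atoms, an aromatic c carries 1 H when it has two neighbours and 0 H with three, and aromatic n carries 0 H:
  atom 1: Cl (halogen, monovalent) → 0 H
  atom 2: aromatic c, 3 neighbours → 0 H
  atom 3: aromatic c, 3 neighbours → 0 H
  atom 4: O, bond orders sum to 1 (valence 2) → 1 H
  atom 5: aromatic c, 3 neighbours → 0 H
  atom 6: N, bond orders sum to 1 (valence 3) → 2 H
  atom 7: aromatic n, 2 neighbours → 0 H
  atom 8: aromatic c, 3 neighbours → 0 H
  atom 9: aromatic c, 3 neighbours → 0 H
  atom 10: O, bond orders sum to 2 (valence 2) → 0 H
  atom 11: C, bond orders sum to 1 (valence 4) → 3 H
  atom 12: C, bond orders sum to 4 (valence 4) → 0 H
  atom 13: O, bond orders sum to 2 (valence 2) → 0 H
  atom 14: O, bond orders sum to 1 (valence 2) → 1 H
Totals → C:7, H:7, Cl:1, N:2, O:4.
In Hill order: C7H7ClN2O4.

C7H7ClN2O4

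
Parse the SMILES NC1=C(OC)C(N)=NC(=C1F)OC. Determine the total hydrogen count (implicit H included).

10

Walk through each heavy atom and fill implicit hydrogens from standard valence (C 4, N 3, O 2, S 2, halogen 1):
  atom 1: N, bond orders sum to 1 (valence 3) → 2 H
  atom 2: C, bond orders sum to 4 (valence 4) → 0 H
  atom 3: C, bond orders sum to 4 (valence 4) → 0 H
  atom 4: O, bond orders sum to 2 (valence 2) → 0 H
  atom 5: C, bond orders sum to 1 (valence 4) → 3 H
  atom 6: C, bond orders sum to 4 (valence 4) → 0 H
  atom 7: N, bond orders sum to 1 (valence 3) → 2 H
  atom 8: N, bond orders sum to 3 (valence 3) → 0 H
  atom 9: C, bond orders sum to 4 (valence 4) → 0 H
  atom 10: C, bond orders sum to 4 (valence 4) → 0 H
  atom 11: F (halogen, monovalent) → 0 H
  atom 12: O, bond orders sum to 2 (valence 2) → 0 H
  atom 13: C, bond orders sum to 1 (valence 4) → 3 H
Total hydrogens: 10.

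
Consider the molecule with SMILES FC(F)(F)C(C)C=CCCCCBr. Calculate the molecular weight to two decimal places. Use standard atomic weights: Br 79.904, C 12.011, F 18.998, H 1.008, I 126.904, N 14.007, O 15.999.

259.11 g/mol

First, the molecular formula is C9H14BrF3 (counting implicit H from valence).
  Br: 1 × 79.904 = 79.904
  C: 9 × 12.011 = 108.099
  F: 3 × 18.998 = 56.994
  H: 14 × 1.008 = 14.112
Sum: 1×79.904 + 9×12.011 + 3×18.998 + 14×1.008 = 259.109 → 259.11 g/mol.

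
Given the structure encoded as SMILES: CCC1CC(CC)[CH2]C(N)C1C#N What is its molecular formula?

C11H20N2

Walk through each heavy atom and fill implicit hydrogens from standard valence (C 4, N 3, O 2, S 2, halogen 1):
  atom 1: C, bond orders sum to 1 (valence 4) → 3 H
  atom 2: C, bond orders sum to 2 (valence 4) → 2 H
  atom 3: C, bond orders sum to 3 (valence 4) → 1 H
  atom 4: C, bond orders sum to 2 (valence 4) → 2 H
  atom 5: C, bond orders sum to 3 (valence 4) → 1 H
  atom 6: C, bond orders sum to 2 (valence 4) → 2 H
  atom 7: C, bond orders sum to 1 (valence 4) → 3 H
  atom 8: C with explicit H count 2
  atom 9: C, bond orders sum to 3 (valence 4) → 1 H
  atom 10: N, bond orders sum to 1 (valence 3) → 2 H
  atom 11: C, bond orders sum to 3 (valence 4) → 1 H
  atom 12: C, bond orders sum to 4 (valence 4) → 0 H
  atom 13: N, bond orders sum to 3 (valence 3) → 0 H
Totals → C:11, H:20, N:2.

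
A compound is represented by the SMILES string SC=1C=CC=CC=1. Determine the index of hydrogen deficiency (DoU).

Degree of unsaturation = (number of rings) + (number of π bonds).
Ring closures in the SMILES: 1.
π bonds: 3 double bonds (each 1 DoU) → 3 DoU from unsaturation.
Total DoU = 1 + 3 = 4.

4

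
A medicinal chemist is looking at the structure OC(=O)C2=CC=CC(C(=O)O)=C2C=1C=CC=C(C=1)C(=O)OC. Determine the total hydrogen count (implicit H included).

12

Walk through each heavy atom and fill implicit hydrogens from standard valence (C 4, N 3, O 2, S 2, halogen 1):
  atom 1: O, bond orders sum to 1 (valence 2) → 1 H
  atom 2: C, bond orders sum to 4 (valence 4) → 0 H
  atom 3: O, bond orders sum to 2 (valence 2) → 0 H
  atom 4: C, bond orders sum to 4 (valence 4) → 0 H
  atom 5: C, bond orders sum to 3 (valence 4) → 1 H
  atom 6: C, bond orders sum to 3 (valence 4) → 1 H
  atom 7: C, bond orders sum to 3 (valence 4) → 1 H
  atom 8: C, bond orders sum to 4 (valence 4) → 0 H
  atom 9: C, bond orders sum to 4 (valence 4) → 0 H
  atom 10: O, bond orders sum to 2 (valence 2) → 0 H
  atom 11: O, bond orders sum to 1 (valence 2) → 1 H
  atom 12: C, bond orders sum to 4 (valence 4) → 0 H
  atom 13: C, bond orders sum to 4 (valence 4) → 0 H
  atom 14: C, bond orders sum to 3 (valence 4) → 1 H
  atom 15: C, bond orders sum to 3 (valence 4) → 1 H
  atom 16: C, bond orders sum to 3 (valence 4) → 1 H
  atom 17: C, bond orders sum to 4 (valence 4) → 0 H
  atom 18: C, bond orders sum to 3 (valence 4) → 1 H
  atom 19: C, bond orders sum to 4 (valence 4) → 0 H
  atom 20: O, bond orders sum to 2 (valence 2) → 0 H
  atom 21: O, bond orders sum to 2 (valence 2) → 0 H
  atom 22: C, bond orders sum to 1 (valence 4) → 3 H
Total hydrogens: 12.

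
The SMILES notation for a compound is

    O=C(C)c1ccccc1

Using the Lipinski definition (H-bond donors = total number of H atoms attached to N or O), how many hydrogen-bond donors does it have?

0

Donors: find every N or O and count the H atoms it carries.
  atom 1 (O): bond orders sum to 2 → 0 H
Lipinski HBD = 0.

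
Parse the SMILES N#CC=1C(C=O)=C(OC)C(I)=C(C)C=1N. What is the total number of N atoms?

2

Scan the SMILES for N atoms (remember two-letter symbols like Cl and Br are single atoms).
Nitrogen count: 2.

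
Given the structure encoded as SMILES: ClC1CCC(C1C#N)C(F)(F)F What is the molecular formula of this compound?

Walk through each heavy atom and fill implicit hydrogens from standard valence (C 4, N 3, O 2, S 2, halogen 1):
  atom 1: Cl (halogen, monovalent) → 0 H
  atom 2: C, bond orders sum to 3 (valence 4) → 1 H
  atom 3: C, bond orders sum to 2 (valence 4) → 2 H
  atom 4: C, bond orders sum to 2 (valence 4) → 2 H
  atom 5: C, bond orders sum to 3 (valence 4) → 1 H
  atom 6: C, bond orders sum to 3 (valence 4) → 1 H
  atom 7: C, bond orders sum to 4 (valence 4) → 0 H
  atom 8: N, bond orders sum to 3 (valence 3) → 0 H
  atom 9: C, bond orders sum to 4 (valence 4) → 0 H
  atom 10: F (halogen, monovalent) → 0 H
  atom 11: F (halogen, monovalent) → 0 H
  atom 12: F (halogen, monovalent) → 0 H
Totals → C:7, H:7, Cl:1, F:3, N:1.
In Hill order: C7H7ClF3N.

C7H7ClF3N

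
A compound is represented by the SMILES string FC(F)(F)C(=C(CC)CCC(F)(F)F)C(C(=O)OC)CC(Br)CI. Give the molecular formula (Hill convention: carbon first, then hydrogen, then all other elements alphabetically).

Walk through each heavy atom and fill implicit hydrogens from standard valence (C 4, N 3, O 2, S 2, halogen 1):
  atom 1: F (halogen, monovalent) → 0 H
  atom 2: C, bond orders sum to 4 (valence 4) → 0 H
  atom 3: F (halogen, monovalent) → 0 H
  atom 4: F (halogen, monovalent) → 0 H
  atom 5: C, bond orders sum to 4 (valence 4) → 0 H
  atom 6: C, bond orders sum to 4 (valence 4) → 0 H
  atom 7: C, bond orders sum to 2 (valence 4) → 2 H
  atom 8: C, bond orders sum to 1 (valence 4) → 3 H
  atom 9: C, bond orders sum to 2 (valence 4) → 2 H
  atom 10: C, bond orders sum to 2 (valence 4) → 2 H
  atom 11: C, bond orders sum to 4 (valence 4) → 0 H
  atom 12: F (halogen, monovalent) → 0 H
  atom 13: F (halogen, monovalent) → 0 H
  atom 14: F (halogen, monovalent) → 0 H
  atom 15: C, bond orders sum to 3 (valence 4) → 1 H
  atom 16: C, bond orders sum to 4 (valence 4) → 0 H
  atom 17: O, bond orders sum to 2 (valence 2) → 0 H
  atom 18: O, bond orders sum to 2 (valence 2) → 0 H
  atom 19: C, bond orders sum to 1 (valence 4) → 3 H
  atom 20: C, bond orders sum to 2 (valence 4) → 2 H
  atom 21: C, bond orders sum to 3 (valence 4) → 1 H
  atom 22: Br (halogen, monovalent) → 0 H
  atom 23: C, bond orders sum to 2 (valence 4) → 2 H
  atom 24: I (halogen, monovalent) → 0 H
Totals → C:14, H:18, Br:1, F:6, I:1, O:2.
In Hill order: C14H18BrF6IO2.

C14H18BrF6IO2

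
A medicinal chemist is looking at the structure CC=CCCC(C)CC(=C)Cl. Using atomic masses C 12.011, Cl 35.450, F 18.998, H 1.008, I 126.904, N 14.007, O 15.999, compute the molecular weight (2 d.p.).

172.70 g/mol

First, the molecular formula is C10H17Cl (counting implicit H from valence).
  C: 10 × 12.011 = 120.110
  Cl: 1 × 35.450 = 35.450
  H: 17 × 1.008 = 17.136
Sum: 10×12.011 + 1×35.450 + 17×1.008 = 172.696 → 172.70 g/mol.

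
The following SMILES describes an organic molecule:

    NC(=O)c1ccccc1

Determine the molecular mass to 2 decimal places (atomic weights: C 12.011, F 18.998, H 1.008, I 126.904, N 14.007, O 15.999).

First, the molecular formula is C7H7NO (counting implicit H from valence).
  C: 7 × 12.011 = 84.077
  H: 7 × 1.008 = 7.056
  N: 1 × 14.007 = 14.007
  O: 1 × 15.999 = 15.999
Sum: 7×12.011 + 7×1.008 + 1×14.007 + 1×15.999 = 121.139 → 121.14 g/mol.

121.14 g/mol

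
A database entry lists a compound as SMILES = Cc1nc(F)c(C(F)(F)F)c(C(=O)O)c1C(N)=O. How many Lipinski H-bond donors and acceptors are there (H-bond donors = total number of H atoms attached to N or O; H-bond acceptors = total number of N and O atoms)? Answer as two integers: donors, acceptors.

3, 5

Donors: find every N or O and count the H atoms it carries.
  atom 3 (N): bond orders sum to 3 → 0 H
  atom 13 (O): bond orders sum to 2 → 0 H
  atom 14 (O): bond orders sum to 1 → 1 H
  atom 17 (N): bond orders sum to 1 → 2 H
  atom 18 (O): bond orders sum to 2 → 0 H
Lipinski HBD = 3.
Acceptors: N atoms = 2, O atoms = 3 → HBA = 5.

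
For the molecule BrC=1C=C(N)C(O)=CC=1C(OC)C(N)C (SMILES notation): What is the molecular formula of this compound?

C10H15BrN2O2

Walk through each heavy atom and fill implicit hydrogens from standard valence (C 4, N 3, O 2, S 2, halogen 1):
  atom 1: Br (halogen, monovalent) → 0 H
  atom 2: C, bond orders sum to 4 (valence 4) → 0 H
  atom 3: C, bond orders sum to 3 (valence 4) → 1 H
  atom 4: C, bond orders sum to 4 (valence 4) → 0 H
  atom 5: N, bond orders sum to 1 (valence 3) → 2 H
  atom 6: C, bond orders sum to 4 (valence 4) → 0 H
  atom 7: O, bond orders sum to 1 (valence 2) → 1 H
  atom 8: C, bond orders sum to 3 (valence 4) → 1 H
  atom 9: C, bond orders sum to 4 (valence 4) → 0 H
  atom 10: C, bond orders sum to 3 (valence 4) → 1 H
  atom 11: O, bond orders sum to 2 (valence 2) → 0 H
  atom 12: C, bond orders sum to 1 (valence 4) → 3 H
  atom 13: C, bond orders sum to 3 (valence 4) → 1 H
  atom 14: N, bond orders sum to 1 (valence 3) → 2 H
  atom 15: C, bond orders sum to 1 (valence 4) → 3 H
Totals → C:10, H:15, Br:1, N:2, O:2.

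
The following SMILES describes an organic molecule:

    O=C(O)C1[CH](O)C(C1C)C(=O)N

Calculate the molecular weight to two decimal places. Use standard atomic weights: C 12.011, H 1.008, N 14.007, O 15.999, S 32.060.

173.17 g/mol

First, the molecular formula is C7H11NO4 (counting implicit H from valence).
  C: 7 × 12.011 = 84.077
  H: 11 × 1.008 = 11.088
  N: 1 × 14.007 = 14.007
  O: 4 × 15.999 = 63.996
Sum: 7×12.011 + 11×1.008 + 1×14.007 + 4×15.999 = 173.168 → 173.17 g/mol.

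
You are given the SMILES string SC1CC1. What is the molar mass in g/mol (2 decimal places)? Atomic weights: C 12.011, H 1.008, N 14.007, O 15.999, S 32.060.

74.14 g/mol

First, the molecular formula is C3H6S (counting implicit H from valence).
  C: 3 × 12.011 = 36.033
  H: 6 × 1.008 = 6.048
  S: 1 × 32.060 = 32.060
Sum: 3×12.011 + 6×1.008 + 1×32.060 = 74.141 → 74.14 g/mol.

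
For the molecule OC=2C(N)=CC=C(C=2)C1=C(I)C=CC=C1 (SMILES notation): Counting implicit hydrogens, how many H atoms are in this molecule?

10

Walk through each heavy atom and fill implicit hydrogens from standard valence (C 4, N 3, O 2, S 2, halogen 1):
  atom 1: O, bond orders sum to 1 (valence 2) → 1 H
  atom 2: C, bond orders sum to 4 (valence 4) → 0 H
  atom 3: C, bond orders sum to 4 (valence 4) → 0 H
  atom 4: N, bond orders sum to 1 (valence 3) → 2 H
  atom 5: C, bond orders sum to 3 (valence 4) → 1 H
  atom 6: C, bond orders sum to 3 (valence 4) → 1 H
  atom 7: C, bond orders sum to 4 (valence 4) → 0 H
  atom 8: C, bond orders sum to 3 (valence 4) → 1 H
  atom 9: C, bond orders sum to 4 (valence 4) → 0 H
  atom 10: C, bond orders sum to 4 (valence 4) → 0 H
  atom 11: I (halogen, monovalent) → 0 H
  atom 12: C, bond orders sum to 3 (valence 4) → 1 H
  atom 13: C, bond orders sum to 3 (valence 4) → 1 H
  atom 14: C, bond orders sum to 3 (valence 4) → 1 H
  atom 15: C, bond orders sum to 3 (valence 4) → 1 H
Total hydrogens: 10.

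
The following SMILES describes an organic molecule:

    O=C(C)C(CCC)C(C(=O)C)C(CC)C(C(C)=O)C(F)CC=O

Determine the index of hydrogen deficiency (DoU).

4

Molecular formula: C18H29FO4.
DoU = (2C + 2 + N − H − X) / 2, where X is the halogen count and O/S are ignored.
    = (2·18 + 2 + 0 − 29 − 1) / 2 = 8 / 2 = 4.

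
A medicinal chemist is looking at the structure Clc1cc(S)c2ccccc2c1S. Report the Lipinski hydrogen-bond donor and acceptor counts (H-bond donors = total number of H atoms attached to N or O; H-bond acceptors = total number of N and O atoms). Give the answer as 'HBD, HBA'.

Donors: find every N or O and count the H atoms it carries.
  (no N or O atoms present)
Lipinski HBD = 0.
Acceptors: N atoms = 0, O atoms = 0 → HBA = 0.

0, 0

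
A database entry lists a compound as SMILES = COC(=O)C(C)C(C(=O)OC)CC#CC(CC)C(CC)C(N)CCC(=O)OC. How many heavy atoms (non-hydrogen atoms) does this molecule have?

28

Every atom symbol written in the SMILES (organic subset) is one heavy atom; implicit H are not written.
Heavy atoms by element → C:21, N:1, O:6.
Total: 28.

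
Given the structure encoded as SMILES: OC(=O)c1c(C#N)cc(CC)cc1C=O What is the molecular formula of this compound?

C11H9NO3

Walk through each heavy atom and fill implicit hydrogens from standard valence (C 4, N 3, O 2, S 2, halogen 1); for lowercase aromatic atoms, an aromatic c carries 1 H when it has two neighbours and 0 H with three, and aromatic n carries 0 H:
  atom 1: O, bond orders sum to 1 (valence 2) → 1 H
  atom 2: C, bond orders sum to 4 (valence 4) → 0 H
  atom 3: O, bond orders sum to 2 (valence 2) → 0 H
  atom 4: aromatic c, 3 neighbours → 0 H
  atom 5: aromatic c, 3 neighbours → 0 H
  atom 6: C, bond orders sum to 4 (valence 4) → 0 H
  atom 7: N, bond orders sum to 3 (valence 3) → 0 H
  atom 8: aromatic c, 2 neighbours → 1 H
  atom 9: aromatic c, 3 neighbours → 0 H
  atom 10: C, bond orders sum to 2 (valence 4) → 2 H
  atom 11: C, bond orders sum to 1 (valence 4) → 3 H
  atom 12: aromatic c, 2 neighbours → 1 H
  atom 13: aromatic c, 3 neighbours → 0 H
  atom 14: C, bond orders sum to 3 (valence 4) → 1 H
  atom 15: O, bond orders sum to 2 (valence 2) → 0 H
Totals → C:11, H:9, N:1, O:3.
In Hill order: C11H9NO3.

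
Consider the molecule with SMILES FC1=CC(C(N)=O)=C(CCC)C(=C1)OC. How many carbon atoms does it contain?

11

Count every carbon token in the SMILES (each C, including those in ring-closure positions and inside branches).
Carbon count: 11.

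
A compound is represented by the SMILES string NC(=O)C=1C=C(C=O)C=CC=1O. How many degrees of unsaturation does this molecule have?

Molecular formula: C8H7NO3.
DoU = (2C + 2 + N − H − X) / 2, where X is the halogen count and O/S are ignored.
    = (2·8 + 2 + 1 − 7 − 0) / 2 = 12 / 2 = 6.

6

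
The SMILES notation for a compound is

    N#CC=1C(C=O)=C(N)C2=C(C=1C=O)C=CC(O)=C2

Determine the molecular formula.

C13H8N2O3

Walk through each heavy atom and fill implicit hydrogens from standard valence (C 4, N 3, O 2, S 2, halogen 1):
  atom 1: N, bond orders sum to 3 (valence 3) → 0 H
  atom 2: C, bond orders sum to 4 (valence 4) → 0 H
  atom 3: C, bond orders sum to 4 (valence 4) → 0 H
  atom 4: C, bond orders sum to 4 (valence 4) → 0 H
  atom 5: C, bond orders sum to 3 (valence 4) → 1 H
  atom 6: O, bond orders sum to 2 (valence 2) → 0 H
  atom 7: C, bond orders sum to 4 (valence 4) → 0 H
  atom 8: N, bond orders sum to 1 (valence 3) → 2 H
  atom 9: C, bond orders sum to 4 (valence 4) → 0 H
  atom 10: C, bond orders sum to 4 (valence 4) → 0 H
  atom 11: C, bond orders sum to 4 (valence 4) → 0 H
  atom 12: C, bond orders sum to 3 (valence 4) → 1 H
  atom 13: O, bond orders sum to 2 (valence 2) → 0 H
  atom 14: C, bond orders sum to 3 (valence 4) → 1 H
  atom 15: C, bond orders sum to 3 (valence 4) → 1 H
  atom 16: C, bond orders sum to 4 (valence 4) → 0 H
  atom 17: O, bond orders sum to 1 (valence 2) → 1 H
  atom 18: C, bond orders sum to 3 (valence 4) → 1 H
Totals → C:13, H:8, N:2, O:3.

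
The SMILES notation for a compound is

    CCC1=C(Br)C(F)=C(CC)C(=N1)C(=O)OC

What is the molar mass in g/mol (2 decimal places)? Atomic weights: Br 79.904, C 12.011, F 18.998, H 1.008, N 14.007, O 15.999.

First, the molecular formula is C11H13BrFNO2 (counting implicit H from valence).
  Br: 1 × 79.904 = 79.904
  C: 11 × 12.011 = 132.121
  F: 1 × 18.998 = 18.998
  H: 13 × 1.008 = 13.104
  N: 1 × 14.007 = 14.007
  O: 2 × 15.999 = 31.998
Sum: 1×79.904 + 11×12.011 + 1×18.998 + 13×1.008 + 1×14.007 + 2×15.999 = 290.132 → 290.13 g/mol.

290.13 g/mol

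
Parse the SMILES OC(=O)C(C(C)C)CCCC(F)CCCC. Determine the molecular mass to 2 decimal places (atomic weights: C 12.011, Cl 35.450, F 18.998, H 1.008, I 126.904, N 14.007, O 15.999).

First, the molecular formula is C13H25FO2 (counting implicit H from valence).
  C: 13 × 12.011 = 156.143
  F: 1 × 18.998 = 18.998
  H: 25 × 1.008 = 25.200
  O: 2 × 15.999 = 31.998
Sum: 13×12.011 + 1×18.998 + 25×1.008 + 2×15.999 = 232.339 → 232.34 g/mol.

232.34 g/mol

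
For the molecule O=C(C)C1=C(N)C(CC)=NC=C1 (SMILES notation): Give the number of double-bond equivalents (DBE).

Molecular formula: C9H12N2O.
DoU = (2C + 2 + N − H − X) / 2, where X is the halogen count and O/S are ignored.
    = (2·9 + 2 + 2 − 12 − 0) / 2 = 10 / 2 = 5.

5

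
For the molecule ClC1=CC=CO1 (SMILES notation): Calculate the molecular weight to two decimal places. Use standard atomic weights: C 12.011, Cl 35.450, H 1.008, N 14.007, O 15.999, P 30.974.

First, the molecular formula is C4H3ClO (counting implicit H from valence).
  C: 4 × 12.011 = 48.044
  Cl: 1 × 35.450 = 35.450
  H: 3 × 1.008 = 3.024
  O: 1 × 15.999 = 15.999
Sum: 4×12.011 + 1×35.450 + 3×1.008 + 1×15.999 = 102.517 → 102.52 g/mol.

102.52 g/mol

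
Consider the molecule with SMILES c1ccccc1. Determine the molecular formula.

C6H6

Walk through each heavy atom and fill implicit hydrogens from standard valence (C 4, N 3, O 2, S 2, halogen 1); for lowercase aromatic atoms, an aromatic c carries 1 H when it has two neighbours and 0 H with three, and aromatic n carries 0 H:
  atom 1: aromatic c, 2 neighbours → 1 H
  atom 2: aromatic c, 2 neighbours → 1 H
  atom 3: aromatic c, 2 neighbours → 1 H
  atom 4: aromatic c, 2 neighbours → 1 H
  atom 5: aromatic c, 2 neighbours → 1 H
  atom 6: aromatic c, 2 neighbours → 1 H
Totals → C:6, H:6.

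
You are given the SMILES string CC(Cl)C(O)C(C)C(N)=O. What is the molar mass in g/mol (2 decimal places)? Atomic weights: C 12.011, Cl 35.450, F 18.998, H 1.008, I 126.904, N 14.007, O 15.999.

First, the molecular formula is C6H12ClNO2 (counting implicit H from valence).
  C: 6 × 12.011 = 72.066
  Cl: 1 × 35.450 = 35.450
  H: 12 × 1.008 = 12.096
  N: 1 × 14.007 = 14.007
  O: 2 × 15.999 = 31.998
Sum: 6×12.011 + 1×35.450 + 12×1.008 + 1×14.007 + 2×15.999 = 165.617 → 165.62 g/mol.

165.62 g/mol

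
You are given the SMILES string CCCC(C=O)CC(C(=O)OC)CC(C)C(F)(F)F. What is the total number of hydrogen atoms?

21

Walk through each heavy atom and fill implicit hydrogens from standard valence (C 4, N 3, O 2, S 2, halogen 1):
  atom 1: C, bond orders sum to 1 (valence 4) → 3 H
  atom 2: C, bond orders sum to 2 (valence 4) → 2 H
  atom 3: C, bond orders sum to 2 (valence 4) → 2 H
  atom 4: C, bond orders sum to 3 (valence 4) → 1 H
  atom 5: C, bond orders sum to 3 (valence 4) → 1 H
  atom 6: O, bond orders sum to 2 (valence 2) → 0 H
  atom 7: C, bond orders sum to 2 (valence 4) → 2 H
  atom 8: C, bond orders sum to 3 (valence 4) → 1 H
  atom 9: C, bond orders sum to 4 (valence 4) → 0 H
  atom 10: O, bond orders sum to 2 (valence 2) → 0 H
  atom 11: O, bond orders sum to 2 (valence 2) → 0 H
  atom 12: C, bond orders sum to 1 (valence 4) → 3 H
  atom 13: C, bond orders sum to 2 (valence 4) → 2 H
  atom 14: C, bond orders sum to 3 (valence 4) → 1 H
  atom 15: C, bond orders sum to 1 (valence 4) → 3 H
  atom 16: C, bond orders sum to 4 (valence 4) → 0 H
  atom 17: F (halogen, monovalent) → 0 H
  atom 18: F (halogen, monovalent) → 0 H
  atom 19: F (halogen, monovalent) → 0 H
Total hydrogens: 21.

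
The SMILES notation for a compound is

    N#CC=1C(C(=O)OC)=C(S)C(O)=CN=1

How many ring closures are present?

In SMILES, each pair of matching ring-closure digits denotes one ring-closing bond; the number of such bonds equals the number of independent rings.
Ring-closure bonds here: 1.

1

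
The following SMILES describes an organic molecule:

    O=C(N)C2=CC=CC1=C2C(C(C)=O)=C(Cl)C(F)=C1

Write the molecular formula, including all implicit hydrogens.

Walk through each heavy atom and fill implicit hydrogens from standard valence (C 4, N 3, O 2, S 2, halogen 1):
  atom 1: O, bond orders sum to 2 (valence 2) → 0 H
  atom 2: C, bond orders sum to 4 (valence 4) → 0 H
  atom 3: N, bond orders sum to 1 (valence 3) → 2 H
  atom 4: C, bond orders sum to 4 (valence 4) → 0 H
  atom 5: C, bond orders sum to 3 (valence 4) → 1 H
  atom 6: C, bond orders sum to 3 (valence 4) → 1 H
  atom 7: C, bond orders sum to 3 (valence 4) → 1 H
  atom 8: C, bond orders sum to 4 (valence 4) → 0 H
  atom 9: C, bond orders sum to 4 (valence 4) → 0 H
  atom 10: C, bond orders sum to 4 (valence 4) → 0 H
  atom 11: C, bond orders sum to 4 (valence 4) → 0 H
  atom 12: C, bond orders sum to 1 (valence 4) → 3 H
  atom 13: O, bond orders sum to 2 (valence 2) → 0 H
  atom 14: C, bond orders sum to 4 (valence 4) → 0 H
  atom 15: Cl (halogen, monovalent) → 0 H
  atom 16: C, bond orders sum to 4 (valence 4) → 0 H
  atom 17: F (halogen, monovalent) → 0 H
  atom 18: C, bond orders sum to 3 (valence 4) → 1 H
Totals → C:13, H:9, Cl:1, F:1, N:1, O:2.
In Hill order: C13H9ClFNO2.

C13H9ClFNO2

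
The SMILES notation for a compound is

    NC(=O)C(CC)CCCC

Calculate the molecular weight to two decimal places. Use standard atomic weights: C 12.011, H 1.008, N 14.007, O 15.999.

143.23 g/mol

First, the molecular formula is C8H17NO (counting implicit H from valence).
  C: 8 × 12.011 = 96.088
  H: 17 × 1.008 = 17.136
  N: 1 × 14.007 = 14.007
  O: 1 × 15.999 = 15.999
Sum: 8×12.011 + 17×1.008 + 1×14.007 + 1×15.999 = 143.230 → 143.23 g/mol.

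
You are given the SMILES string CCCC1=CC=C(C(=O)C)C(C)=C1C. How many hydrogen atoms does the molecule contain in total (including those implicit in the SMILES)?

Walk through each heavy atom and fill implicit hydrogens from standard valence (C 4, N 3, O 2, S 2, halogen 1):
  atom 1: C, bond orders sum to 1 (valence 4) → 3 H
  atom 2: C, bond orders sum to 2 (valence 4) → 2 H
  atom 3: C, bond orders sum to 2 (valence 4) → 2 H
  atom 4: C, bond orders sum to 4 (valence 4) → 0 H
  atom 5: C, bond orders sum to 3 (valence 4) → 1 H
  atom 6: C, bond orders sum to 3 (valence 4) → 1 H
  atom 7: C, bond orders sum to 4 (valence 4) → 0 H
  atom 8: C, bond orders sum to 4 (valence 4) → 0 H
  atom 9: O, bond orders sum to 2 (valence 2) → 0 H
  atom 10: C, bond orders sum to 1 (valence 4) → 3 H
  atom 11: C, bond orders sum to 4 (valence 4) → 0 H
  atom 12: C, bond orders sum to 1 (valence 4) → 3 H
  atom 13: C, bond orders sum to 4 (valence 4) → 0 H
  atom 14: C, bond orders sum to 1 (valence 4) → 3 H
Total hydrogens: 18.

18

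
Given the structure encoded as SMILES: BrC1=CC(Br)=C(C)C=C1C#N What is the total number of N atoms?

1

Scan the SMILES for N atoms (remember two-letter symbols like Cl and Br are single atoms).
Nitrogen count: 1.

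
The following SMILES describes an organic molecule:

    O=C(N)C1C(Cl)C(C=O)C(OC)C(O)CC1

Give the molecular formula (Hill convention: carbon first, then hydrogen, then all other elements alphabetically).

C10H16ClNO4

Walk through each heavy atom and fill implicit hydrogens from standard valence (C 4, N 3, O 2, S 2, halogen 1):
  atom 1: O, bond orders sum to 2 (valence 2) → 0 H
  atom 2: C, bond orders sum to 4 (valence 4) → 0 H
  atom 3: N, bond orders sum to 1 (valence 3) → 2 H
  atom 4: C, bond orders sum to 3 (valence 4) → 1 H
  atom 5: C, bond orders sum to 3 (valence 4) → 1 H
  atom 6: Cl (halogen, monovalent) → 0 H
  atom 7: C, bond orders sum to 3 (valence 4) → 1 H
  atom 8: C, bond orders sum to 3 (valence 4) → 1 H
  atom 9: O, bond orders sum to 2 (valence 2) → 0 H
  atom 10: C, bond orders sum to 3 (valence 4) → 1 H
  atom 11: O, bond orders sum to 2 (valence 2) → 0 H
  atom 12: C, bond orders sum to 1 (valence 4) → 3 H
  atom 13: C, bond orders sum to 3 (valence 4) → 1 H
  atom 14: O, bond orders sum to 1 (valence 2) → 1 H
  atom 15: C, bond orders sum to 2 (valence 4) → 2 H
  atom 16: C, bond orders sum to 2 (valence 4) → 2 H
Totals → C:10, H:16, Cl:1, N:1, O:4.
In Hill order: C10H16ClNO4.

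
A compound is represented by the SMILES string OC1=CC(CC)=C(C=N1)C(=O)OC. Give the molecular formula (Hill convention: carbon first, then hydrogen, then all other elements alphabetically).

C9H11NO3

Walk through each heavy atom and fill implicit hydrogens from standard valence (C 4, N 3, O 2, S 2, halogen 1):
  atom 1: O, bond orders sum to 1 (valence 2) → 1 H
  atom 2: C, bond orders sum to 4 (valence 4) → 0 H
  atom 3: C, bond orders sum to 3 (valence 4) → 1 H
  atom 4: C, bond orders sum to 4 (valence 4) → 0 H
  atom 5: C, bond orders sum to 2 (valence 4) → 2 H
  atom 6: C, bond orders sum to 1 (valence 4) → 3 H
  atom 7: C, bond orders sum to 4 (valence 4) → 0 H
  atom 8: C, bond orders sum to 3 (valence 4) → 1 H
  atom 9: N, bond orders sum to 3 (valence 3) → 0 H
  atom 10: C, bond orders sum to 4 (valence 4) → 0 H
  atom 11: O, bond orders sum to 2 (valence 2) → 0 H
  atom 12: O, bond orders sum to 2 (valence 2) → 0 H
  atom 13: C, bond orders sum to 1 (valence 4) → 3 H
Totals → C:9, H:11, N:1, O:3.
In Hill order: C9H11NO3.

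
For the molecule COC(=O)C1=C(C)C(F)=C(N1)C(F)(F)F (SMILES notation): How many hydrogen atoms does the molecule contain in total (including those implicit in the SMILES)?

7

Walk through each heavy atom and fill implicit hydrogens from standard valence (C 4, N 3, O 2, S 2, halogen 1):
  atom 1: C, bond orders sum to 1 (valence 4) → 3 H
  atom 2: O, bond orders sum to 2 (valence 2) → 0 H
  atom 3: C, bond orders sum to 4 (valence 4) → 0 H
  atom 4: O, bond orders sum to 2 (valence 2) → 0 H
  atom 5: C, bond orders sum to 4 (valence 4) → 0 H
  atom 6: C, bond orders sum to 4 (valence 4) → 0 H
  atom 7: C, bond orders sum to 1 (valence 4) → 3 H
  atom 8: C, bond orders sum to 4 (valence 4) → 0 H
  atom 9: F (halogen, monovalent) → 0 H
  atom 10: C, bond orders sum to 4 (valence 4) → 0 H
  atom 11: N, bond orders sum to 2 (valence 3) → 1 H
  atom 12: C, bond orders sum to 4 (valence 4) → 0 H
  atom 13: F (halogen, monovalent) → 0 H
  atom 14: F (halogen, monovalent) → 0 H
  atom 15: F (halogen, monovalent) → 0 H
Total hydrogens: 7.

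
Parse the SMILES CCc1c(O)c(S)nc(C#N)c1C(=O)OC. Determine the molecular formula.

C10H10N2O3S

Walk through each heavy atom and fill implicit hydrogens from standard valence (C 4, N 3, O 2, S 2, halogen 1); for lowercase aromatic atoms, an aromatic c carries 1 H when it has two neighbours and 0 H with three, and aromatic n carries 0 H:
  atom 1: C, bond orders sum to 1 (valence 4) → 3 H
  atom 2: C, bond orders sum to 2 (valence 4) → 2 H
  atom 3: aromatic c, 3 neighbours → 0 H
  atom 4: aromatic c, 3 neighbours → 0 H
  atom 5: O, bond orders sum to 1 (valence 2) → 1 H
  atom 6: aromatic c, 3 neighbours → 0 H
  atom 7: S, bond orders sum to 1 (valence 2) → 1 H
  atom 8: aromatic n, 2 neighbours → 0 H
  atom 9: aromatic c, 3 neighbours → 0 H
  atom 10: C, bond orders sum to 4 (valence 4) → 0 H
  atom 11: N, bond orders sum to 3 (valence 3) → 0 H
  atom 12: aromatic c, 3 neighbours → 0 H
  atom 13: C, bond orders sum to 4 (valence 4) → 0 H
  atom 14: O, bond orders sum to 2 (valence 2) → 0 H
  atom 15: O, bond orders sum to 2 (valence 2) → 0 H
  atom 16: C, bond orders sum to 1 (valence 4) → 3 H
Totals → C:10, H:10, N:2, O:3, S:1.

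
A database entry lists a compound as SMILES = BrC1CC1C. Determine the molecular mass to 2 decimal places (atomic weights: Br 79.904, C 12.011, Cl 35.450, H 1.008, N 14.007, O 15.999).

135.00 g/mol

First, the molecular formula is C4H7Br (counting implicit H from valence).
  Br: 1 × 79.904 = 79.904
  C: 4 × 12.011 = 48.044
  H: 7 × 1.008 = 7.056
Sum: 1×79.904 + 4×12.011 + 7×1.008 = 135.004 → 135.00 g/mol.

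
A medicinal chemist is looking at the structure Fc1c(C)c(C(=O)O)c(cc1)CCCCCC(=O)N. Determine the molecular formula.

Walk through each heavy atom and fill implicit hydrogens from standard valence (C 4, N 3, O 2, S 2, halogen 1); for lowercase aromatic atoms, an aromatic c carries 1 H when it has two neighbours and 0 H with three, and aromatic n carries 0 H:
  atom 1: F (halogen, monovalent) → 0 H
  atom 2: aromatic c, 3 neighbours → 0 H
  atom 3: aromatic c, 3 neighbours → 0 H
  atom 4: C, bond orders sum to 1 (valence 4) → 3 H
  atom 5: aromatic c, 3 neighbours → 0 H
  atom 6: C, bond orders sum to 4 (valence 4) → 0 H
  atom 7: O, bond orders sum to 2 (valence 2) → 0 H
  atom 8: O, bond orders sum to 1 (valence 2) → 1 H
  atom 9: aromatic c, 3 neighbours → 0 H
  atom 10: aromatic c, 2 neighbours → 1 H
  atom 11: aromatic c, 2 neighbours → 1 H
  atom 12: C, bond orders sum to 2 (valence 4) → 2 H
  atom 13: C, bond orders sum to 2 (valence 4) → 2 H
  atom 14: C, bond orders sum to 2 (valence 4) → 2 H
  atom 15: C, bond orders sum to 2 (valence 4) → 2 H
  atom 16: C, bond orders sum to 2 (valence 4) → 2 H
  atom 17: C, bond orders sum to 4 (valence 4) → 0 H
  atom 18: O, bond orders sum to 2 (valence 2) → 0 H
  atom 19: N, bond orders sum to 1 (valence 3) → 2 H
Totals → C:14, H:18, F:1, N:1, O:3.
In Hill order: C14H18FNO3.

C14H18FNO3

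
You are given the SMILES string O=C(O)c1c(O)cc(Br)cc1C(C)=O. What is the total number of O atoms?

Scan the SMILES for O atoms (remember two-letter symbols like Cl and Br are single atoms).
Oxygen count: 4.

4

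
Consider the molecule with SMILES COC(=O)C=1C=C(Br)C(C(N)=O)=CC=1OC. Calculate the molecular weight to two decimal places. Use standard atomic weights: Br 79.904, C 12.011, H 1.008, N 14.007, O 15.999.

288.10 g/mol

First, the molecular formula is C10H10BrNO4 (counting implicit H from valence).
  Br: 1 × 79.904 = 79.904
  C: 10 × 12.011 = 120.110
  H: 10 × 1.008 = 10.080
  N: 1 × 14.007 = 14.007
  O: 4 × 15.999 = 63.996
Sum: 1×79.904 + 10×12.011 + 10×1.008 + 1×14.007 + 4×15.999 = 288.097 → 288.10 g/mol.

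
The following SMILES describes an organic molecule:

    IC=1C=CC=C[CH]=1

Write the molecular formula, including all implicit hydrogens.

C6H5I

Walk through each heavy atom and fill implicit hydrogens from standard valence (C 4, N 3, O 2, S 2, halogen 1):
  atom 1: I (halogen, monovalent) → 0 H
  atom 2: C, bond orders sum to 4 (valence 4) → 0 H
  atom 3: C, bond orders sum to 3 (valence 4) → 1 H
  atom 4: C, bond orders sum to 3 (valence 4) → 1 H
  atom 5: C, bond orders sum to 3 (valence 4) → 1 H
  atom 6: C, bond orders sum to 3 (valence 4) → 1 H
  atom 7: C with explicit H count 1
Totals → C:6, H:5, I:1.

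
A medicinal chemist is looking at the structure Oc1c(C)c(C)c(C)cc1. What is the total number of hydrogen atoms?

Walk through each heavy atom and fill implicit hydrogens from standard valence (C 4, N 3, O 2, S 2, halogen 1); for lowercase aromatic atoms, an aromatic c carries 1 H when it has two neighbours and 0 H with three, and aromatic n carries 0 H:
  atom 1: O, bond orders sum to 1 (valence 2) → 1 H
  atom 2: aromatic c, 3 neighbours → 0 H
  atom 3: aromatic c, 3 neighbours → 0 H
  atom 4: C, bond orders sum to 1 (valence 4) → 3 H
  atom 5: aromatic c, 3 neighbours → 0 H
  atom 6: C, bond orders sum to 1 (valence 4) → 3 H
  atom 7: aromatic c, 3 neighbours → 0 H
  atom 8: C, bond orders sum to 1 (valence 4) → 3 H
  atom 9: aromatic c, 2 neighbours → 1 H
  atom 10: aromatic c, 2 neighbours → 1 H
Total hydrogens: 12.

12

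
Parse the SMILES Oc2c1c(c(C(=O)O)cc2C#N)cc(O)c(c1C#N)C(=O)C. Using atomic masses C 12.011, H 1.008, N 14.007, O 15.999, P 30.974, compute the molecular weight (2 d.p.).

First, the molecular formula is C15H8N2O5 (counting implicit H from valence).
  C: 15 × 12.011 = 180.165
  H: 8 × 1.008 = 8.064
  N: 2 × 14.007 = 28.014
  O: 5 × 15.999 = 79.995
Sum: 15×12.011 + 8×1.008 + 2×14.007 + 5×15.999 = 296.238 → 296.24 g/mol.

296.24 g/mol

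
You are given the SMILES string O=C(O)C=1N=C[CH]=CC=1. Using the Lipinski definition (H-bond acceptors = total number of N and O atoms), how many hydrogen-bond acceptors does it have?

3

N atoms: 1; O atoms: 2.
Lipinski HBA = 1 + 2 = 3.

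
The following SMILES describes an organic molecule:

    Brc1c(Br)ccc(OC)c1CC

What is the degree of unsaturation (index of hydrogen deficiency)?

4

Molecular formula: C9H10Br2O.
DoU = (2C + 2 + N − H − X) / 2, where X is the halogen count and O/S are ignored.
    = (2·9 + 2 + 0 − 10 − 2) / 2 = 8 / 2 = 4.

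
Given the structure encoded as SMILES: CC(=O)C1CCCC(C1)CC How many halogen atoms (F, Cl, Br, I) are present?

0

Scan the SMILES for the halogen motif — none present.
Groups that are present: 1 ketone.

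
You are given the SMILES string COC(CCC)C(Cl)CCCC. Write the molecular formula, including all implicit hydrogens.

C10H21ClO

Walk through each heavy atom and fill implicit hydrogens from standard valence (C 4, N 3, O 2, S 2, halogen 1):
  atom 1: C, bond orders sum to 1 (valence 4) → 3 H
  atom 2: O, bond orders sum to 2 (valence 2) → 0 H
  atom 3: C, bond orders sum to 3 (valence 4) → 1 H
  atom 4: C, bond orders sum to 2 (valence 4) → 2 H
  atom 5: C, bond orders sum to 2 (valence 4) → 2 H
  atom 6: C, bond orders sum to 1 (valence 4) → 3 H
  atom 7: C, bond orders sum to 3 (valence 4) → 1 H
  atom 8: Cl (halogen, monovalent) → 0 H
  atom 9: C, bond orders sum to 2 (valence 4) → 2 H
  atom 10: C, bond orders sum to 2 (valence 4) → 2 H
  atom 11: C, bond orders sum to 2 (valence 4) → 2 H
  atom 12: C, bond orders sum to 1 (valence 4) → 3 H
Totals → C:10, H:21, Cl:1, O:1.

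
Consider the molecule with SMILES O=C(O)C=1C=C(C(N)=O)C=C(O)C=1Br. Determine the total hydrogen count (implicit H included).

Walk through each heavy atom and fill implicit hydrogens from standard valence (C 4, N 3, O 2, S 2, halogen 1):
  atom 1: O, bond orders sum to 2 (valence 2) → 0 H
  atom 2: C, bond orders sum to 4 (valence 4) → 0 H
  atom 3: O, bond orders sum to 1 (valence 2) → 1 H
  atom 4: C, bond orders sum to 4 (valence 4) → 0 H
  atom 5: C, bond orders sum to 3 (valence 4) → 1 H
  atom 6: C, bond orders sum to 4 (valence 4) → 0 H
  atom 7: C, bond orders sum to 4 (valence 4) → 0 H
  atom 8: N, bond orders sum to 1 (valence 3) → 2 H
  atom 9: O, bond orders sum to 2 (valence 2) → 0 H
  atom 10: C, bond orders sum to 3 (valence 4) → 1 H
  atom 11: C, bond orders sum to 4 (valence 4) → 0 H
  atom 12: O, bond orders sum to 1 (valence 2) → 1 H
  atom 13: C, bond orders sum to 4 (valence 4) → 0 H
  atom 14: Br (halogen, monovalent) → 0 H
Total hydrogens: 6.

6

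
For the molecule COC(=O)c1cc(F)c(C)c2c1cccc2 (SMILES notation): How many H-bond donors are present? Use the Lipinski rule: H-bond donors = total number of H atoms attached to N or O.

0

Donors: find every N or O and count the H atoms it carries.
  atom 2 (O): bond orders sum to 2 → 0 H
  atom 4 (O): bond orders sum to 2 → 0 H
Lipinski HBD = 0.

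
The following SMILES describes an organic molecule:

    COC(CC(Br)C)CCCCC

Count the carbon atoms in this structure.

10

Count every carbon token in the SMILES (each C, including those in ring-closure positions and inside branches).
Carbon count: 10.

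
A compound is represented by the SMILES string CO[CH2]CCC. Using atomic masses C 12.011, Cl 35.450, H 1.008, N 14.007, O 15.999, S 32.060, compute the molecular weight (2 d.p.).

First, the molecular formula is C5H12O (counting implicit H from valence).
  C: 5 × 12.011 = 60.055
  H: 12 × 1.008 = 12.096
  O: 1 × 15.999 = 15.999
Sum: 5×12.011 + 12×1.008 + 1×15.999 = 88.150 → 88.15 g/mol.

88.15 g/mol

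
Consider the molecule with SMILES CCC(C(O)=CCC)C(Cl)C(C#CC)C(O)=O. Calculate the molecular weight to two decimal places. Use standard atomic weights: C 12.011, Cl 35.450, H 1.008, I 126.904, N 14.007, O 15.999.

First, the molecular formula is C13H19ClO3 (counting implicit H from valence).
  C: 13 × 12.011 = 156.143
  Cl: 1 × 35.450 = 35.450
  H: 19 × 1.008 = 19.152
  O: 3 × 15.999 = 47.997
Sum: 13×12.011 + 1×35.450 + 19×1.008 + 3×15.999 = 258.742 → 258.74 g/mol.

258.74 g/mol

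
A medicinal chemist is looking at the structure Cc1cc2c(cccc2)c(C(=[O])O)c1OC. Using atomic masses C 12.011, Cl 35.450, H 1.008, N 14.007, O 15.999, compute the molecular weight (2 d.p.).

216.24 g/mol

First, the molecular formula is C13H12O3 (counting implicit H from valence).
  C: 13 × 12.011 = 156.143
  H: 12 × 1.008 = 12.096
  O: 3 × 15.999 = 47.997
Sum: 13×12.011 + 12×1.008 + 3×15.999 = 216.236 → 216.24 g/mol.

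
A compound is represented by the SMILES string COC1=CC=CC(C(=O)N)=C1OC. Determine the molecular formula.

C9H11NO3

Walk through each heavy atom and fill implicit hydrogens from standard valence (C 4, N 3, O 2, S 2, halogen 1):
  atom 1: C, bond orders sum to 1 (valence 4) → 3 H
  atom 2: O, bond orders sum to 2 (valence 2) → 0 H
  atom 3: C, bond orders sum to 4 (valence 4) → 0 H
  atom 4: C, bond orders sum to 3 (valence 4) → 1 H
  atom 5: C, bond orders sum to 3 (valence 4) → 1 H
  atom 6: C, bond orders sum to 3 (valence 4) → 1 H
  atom 7: C, bond orders sum to 4 (valence 4) → 0 H
  atom 8: C, bond orders sum to 4 (valence 4) → 0 H
  atom 9: O, bond orders sum to 2 (valence 2) → 0 H
  atom 10: N, bond orders sum to 1 (valence 3) → 2 H
  atom 11: C, bond orders sum to 4 (valence 4) → 0 H
  atom 12: O, bond orders sum to 2 (valence 2) → 0 H
  atom 13: C, bond orders sum to 1 (valence 4) → 3 H
Totals → C:9, H:11, N:1, O:3.
In Hill order: C9H11NO3.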